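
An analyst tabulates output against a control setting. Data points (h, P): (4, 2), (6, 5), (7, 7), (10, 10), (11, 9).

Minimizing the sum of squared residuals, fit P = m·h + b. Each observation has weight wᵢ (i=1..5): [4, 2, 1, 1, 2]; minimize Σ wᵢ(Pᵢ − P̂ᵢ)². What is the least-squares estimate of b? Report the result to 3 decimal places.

The normal system MᵀWM·[m, b]ᵀ = MᵀWP is [[527, 67]; [67, 10]]·[m, b]ᵀ = [439, 53]ᵀ.
Eliminating b: 10·(row 1) − 67·(row 2) gives 781·m = 10·439 − 67·53 = 839, so m = 839/781.
Then b = (53 − 67·(839/781))/10 = -1482/781.

b = -1.898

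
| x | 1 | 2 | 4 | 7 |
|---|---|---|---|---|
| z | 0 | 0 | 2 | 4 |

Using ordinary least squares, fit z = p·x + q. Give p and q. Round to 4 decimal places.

Compute the Gram sums: Σx·x = 70, Σx = 14, Σ1 = 4.
And Σx·z = 36, Σz = 6.
So MᵀM·[p, q]ᵀ = Mᵀz: [[70, 14]; [14, 4]]·[p, q]ᵀ = [36, 6]ᵀ.
det = 70·4 − 14² = 84.
p = (36·4 − 14·6)/84 = 5/7; q = (70·6 − 14·36)/84 = -1.

p = 0.7143, q = -1.0000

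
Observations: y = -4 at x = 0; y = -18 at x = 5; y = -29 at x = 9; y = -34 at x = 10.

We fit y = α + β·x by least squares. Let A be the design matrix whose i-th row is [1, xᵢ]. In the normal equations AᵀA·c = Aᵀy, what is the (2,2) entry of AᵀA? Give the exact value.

206

Row 2 ↔ basis x, column 2 ↔ basis x, so (AᵀA)_{2,2} = Σᵢ (x)·(x) = (0)·(0) + (5)·(5) + (9)·(9) + (10)·(10) = 206.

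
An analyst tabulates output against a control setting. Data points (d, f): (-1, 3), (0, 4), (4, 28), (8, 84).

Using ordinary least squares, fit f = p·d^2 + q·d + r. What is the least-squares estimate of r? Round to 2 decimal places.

With design matrix X, XᵀX = [[4353, 575, 81]; [575, 81, 11]; [81, 11, 4]] and Xᵀf = [5827, 781, 119]ᵀ.
Inverting the 3×3 Gram matrix, [p, q, r]ᵀ = [1, 2, 4]ᵀ.

r = 4.00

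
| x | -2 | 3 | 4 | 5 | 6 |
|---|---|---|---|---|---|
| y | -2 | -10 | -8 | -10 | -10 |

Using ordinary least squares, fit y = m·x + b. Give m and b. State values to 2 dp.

m = -1.03, b = -4.70

Normal-equation sums: Σx·x = 90, Σx = 16, Σ1 = 5.
For Aᵀy: Σx·y = -168, Σy = -40.
So AᵀA·[m, b]ᵀ = Aᵀy: [[90, 16]; [16, 5]]·[m, b]ᵀ = [-168, -40]ᵀ.
Determinant 90·5 − 16² = 194.
m = ((-168)·5 − 16·(-40))/194 = -100/97; b = (90·(-40) − 16·(-168))/194 = -456/97.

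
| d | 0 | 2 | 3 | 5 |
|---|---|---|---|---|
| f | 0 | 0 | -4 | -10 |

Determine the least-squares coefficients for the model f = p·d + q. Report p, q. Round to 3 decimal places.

Entries of MᵀM: Σd·d = 38, Σd = 10, Σ1 = 4.
For Mᵀf: Σd·f = -62, Σf = -14.
So MᵀM·[p, q]ᵀ = Mᵀf: [[38, 10]; [10, 4]]·[p, q]ᵀ = [-62, -14]ᵀ.
det = 38·4 − 10² = 52.
p = ((-62)·4 − 10·(-14))/52 = -27/13; q = (38·(-14) − 10·(-62))/52 = 22/13.

p = -2.077, q = 1.692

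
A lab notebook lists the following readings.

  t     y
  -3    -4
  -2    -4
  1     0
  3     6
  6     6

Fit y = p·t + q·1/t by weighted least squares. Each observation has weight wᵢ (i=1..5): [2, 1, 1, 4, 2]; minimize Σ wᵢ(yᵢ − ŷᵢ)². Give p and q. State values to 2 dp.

p = 1.27, q = 1.02

The normal system AᵀWA·[p, q]ᵀ = AᵀWy is [[131, 10]; [10, 71/36]]·[p, q]ᵀ = [176, 44/3]ᵀ.
Eliminating q: (71/36)·(row 1) − 10·(row 2) gives (5701/36)·p = (71/36)·176 − 10·(44/3) = 1804/9, so p = 7216/5701.
Then q = ((44/3) − 10·(7216/5701))/(71/36) = 5808/5701.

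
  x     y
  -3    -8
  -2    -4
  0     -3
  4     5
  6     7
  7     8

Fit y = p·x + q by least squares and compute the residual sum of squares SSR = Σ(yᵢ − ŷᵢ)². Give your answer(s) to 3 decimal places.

The normal equations are: 114·p + 12·q = 150;  12·p + 6·q = 5.
Eliminating q: 6·(row 1) − 12·(row 2) gives 540·p = 6·150 − 12·5 = 840, so p = 14/9.
Then q = (5 − 12·(14/9))/6 = -41/18.
Residuals: -19/18, 25/18, -13/18, 19/18, -1/18, -11/18; SSR = 91/18.

SSR = 5.056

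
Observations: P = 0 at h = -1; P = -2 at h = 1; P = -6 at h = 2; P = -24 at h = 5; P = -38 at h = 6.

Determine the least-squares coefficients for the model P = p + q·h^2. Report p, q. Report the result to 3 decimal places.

p = -0.410, q = -1.014

MᵀM·[p, q]ᵀ = MᵀP reads: 5·p + 67·q = -70;  67·p + 1939·q = -1994.
(Σ1 = 5, Σh^2 = 67, Σh^2·h^2 = 1939, ΣP = -70, Σh^2·P = -1994.)
Δ = 5·1939 − 67² = 5206.
p = ((-70)·1939 − 67·(-1994))/5206 = -1066/2603; q = (5·(-1994) − 67·(-70))/5206 = -2640/2603.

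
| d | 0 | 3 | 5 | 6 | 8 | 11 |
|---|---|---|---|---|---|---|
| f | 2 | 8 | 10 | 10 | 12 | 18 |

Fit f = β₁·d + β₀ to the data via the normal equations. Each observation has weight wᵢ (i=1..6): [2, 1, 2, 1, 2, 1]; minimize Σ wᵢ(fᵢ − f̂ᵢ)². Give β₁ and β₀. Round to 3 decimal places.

β₁ = 1.329, β₀ = 2.543

Compute the Gram sums: Σwᵢ·d·d = 344, Σwᵢ·d = 46, Σwᵢ·1 = 9.
And Σwᵢ·d·f = 574, Σwᵢ·f = 84.
AᵀWA·[β₁, β₀]ᵀ = AᵀWf becomes [[344, 46]; [46, 9]]·[β₁, β₀]ᵀ = [574, 84]ᵀ.
det = 344·9 − 46² = 980.
β₁ = (574·9 − 46·84)/980 = 93/70; β₀ = (344·84 − 46·574)/980 = 89/35.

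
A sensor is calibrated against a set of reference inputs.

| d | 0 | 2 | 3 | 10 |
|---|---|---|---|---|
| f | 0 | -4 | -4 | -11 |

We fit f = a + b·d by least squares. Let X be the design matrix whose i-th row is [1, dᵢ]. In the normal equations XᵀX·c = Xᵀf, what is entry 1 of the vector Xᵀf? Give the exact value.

Entry 1 ↔ basis 1, so (Xᵀf)_{1} = Σᵢ fᵢ = (1)·(0) + (1)·(-4) + (1)·(-4) + (1)·(-11) = -19.

-19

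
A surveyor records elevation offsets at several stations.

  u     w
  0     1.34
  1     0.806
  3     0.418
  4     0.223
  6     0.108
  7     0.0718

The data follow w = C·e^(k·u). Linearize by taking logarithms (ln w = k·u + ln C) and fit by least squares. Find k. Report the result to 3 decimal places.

Taking logs, ln w = k·u + ln C, so regress ln w on u.
AᵀA = [[111.0000, 21.0000]; [21.0000, 6]], rhs = [-40.6257, -7.1554]ᵀ  (here Σu = 21.0000, Σ(u)² = 111.0000, Σln w = -7.1554, Σu·ln w = -40.6257).
Slope k = (n·Σu·ln w − Σu·Σln w)/(n·Σ(u)² − (Σu)²) = (6·-40.6257 − 21.0000·-7.1554)/225.0000 = -0.41552; ln C = (Σln w − k·Σu)/n = 0.26175.

k = -0.416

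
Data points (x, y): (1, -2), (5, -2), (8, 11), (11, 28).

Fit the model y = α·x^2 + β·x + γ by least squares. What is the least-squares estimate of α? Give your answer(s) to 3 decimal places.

Sums needed: Σx^2·x^2 = 19363, Σx^2·x = 1969, Σx^2 = 211, Σx·x = 211, Σx = 25, Σ1 = 4.
Right-hand side: Σx^2·y = 4040, Σx·y = 384, Σy = 35.
MᵀM·[α, β, γ]ᵀ = Mᵀy becomes [[19363, 1969, 211]; [1969, 211, 25]; [211, 25, 4]]·[α, β, γ]ᵀ = [4040, 384, 35]ᵀ.
Inverting the 3×3 Gram matrix, [α, β, γ]ᵀ = [703/1551, -3668/1551, -587/1551]ᵀ.

α = 0.453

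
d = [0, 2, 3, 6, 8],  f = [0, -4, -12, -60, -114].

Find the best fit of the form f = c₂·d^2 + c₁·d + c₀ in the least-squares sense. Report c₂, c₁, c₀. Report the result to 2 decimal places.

c₂ = -2.07, c₁ = 2.35, c₀ = -0.19

Forming XᵀX = [[5489, 763, 113]; [763, 113, 19]; [113, 19, 5]] and Xᵀf = [-9580, -1316, -190]ᵀ gives XᵀX·[c₂, c₁, c₀]ᵀ = Xᵀf.
Row-reducing yields c₂ = -304/147, c₁ = 691/294, c₀ = -19/98.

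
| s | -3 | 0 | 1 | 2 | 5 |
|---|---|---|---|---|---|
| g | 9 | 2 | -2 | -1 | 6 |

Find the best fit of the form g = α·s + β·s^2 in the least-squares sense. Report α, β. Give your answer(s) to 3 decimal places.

The normal equations are: 39·α + 107·β = -1;  107·α + 723·β = 225.
(Σs·s = 39, Σs·s^2 = 107, Σs^2·s^2 = 723, Σs·g = -1, Σs^2·g = 225.)
det = 39·723 − 107² = 16748.
α = ((-1)·723 − 107·225)/16748 = -12399/8374; β = (39·225 − 107·(-1))/16748 = 4441/8374.

α = -1.481, β = 0.530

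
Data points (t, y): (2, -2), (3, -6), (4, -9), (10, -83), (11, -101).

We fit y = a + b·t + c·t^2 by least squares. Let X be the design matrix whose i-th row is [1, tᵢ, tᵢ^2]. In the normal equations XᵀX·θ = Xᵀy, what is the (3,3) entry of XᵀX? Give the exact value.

Row 3 ↔ basis t^2, column 3 ↔ basis t^2, so (XᵀX)_{3,3} = Σᵢ (t^2)·(t^2) = (4)·(4) + (9)·(9) + (16)·(16) + (100)·(100) + (121)·(121) = 24994.

24994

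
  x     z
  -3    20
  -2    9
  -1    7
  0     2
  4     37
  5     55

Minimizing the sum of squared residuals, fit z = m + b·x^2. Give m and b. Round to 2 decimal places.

m = 2.39, b = 2.10

AᵀA·[m, b]ᵀ = Aᵀz reads: 6·m + 55·b = 130;  55·m + 979·b = 2190.
(Σ1 = 6, Σx^2 = 55, Σx^2·x^2 = 979, Σz = 130, Σx^2·z = 2190.)
Δ = 6·979 − 55² = 2849.
m = (130·979 − 55·2190)/2849 = 620/259; b = (6·2190 − 55·130)/2849 = 5990/2849.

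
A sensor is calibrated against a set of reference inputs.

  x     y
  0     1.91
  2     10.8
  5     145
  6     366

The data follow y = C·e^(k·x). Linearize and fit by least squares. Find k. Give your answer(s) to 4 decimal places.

Linearized form: ln y = k·x + ln C. From the 4 transformed points,
XᵀX = [[65.0000, 13.0000]; [13.0000, 4]], rhs = [65.0586, 13.9060]ᵀ  (here Σx = 13.0000, Σ(x)² = 65.0000, Σln y = 13.9060, Σx·ln y = 65.0586).
Slope k = (n·Σx·ln y − Σx·Σln y)/(n·Σ(x)² − (Σx)²) = (4·65.0586 − 13.0000·13.9060)/91.0000 = 0.87314; ln C = (Σln y − k·Σx)/n = 0.63879.

k = 0.8731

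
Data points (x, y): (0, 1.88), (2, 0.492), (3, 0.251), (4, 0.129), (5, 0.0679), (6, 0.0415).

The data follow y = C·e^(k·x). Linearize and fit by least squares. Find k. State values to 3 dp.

Taking logs, ln y = k·x + ln C, so regress ln y on x.
Σx = 20.0000, Σ(x)² = 90.0000, Σln y = -9.3800, Σx·ln y = -46.2982.
Normal system: [[90.0000, 20.0000]; [20.0000, 6]]·[k, ln C]ᵀ = [-46.2982, -9.3800]ᵀ.
Slope k = (n·Σx·ln y − Σx·Σln y)/(n·Σ(x)² − (Σx)²) = (6·-46.2982 − 20.0000·-9.3800)/140.0000 = -0.64420; ln C = (Σln y − k·Σx)/n = 0.58401.

k = -0.644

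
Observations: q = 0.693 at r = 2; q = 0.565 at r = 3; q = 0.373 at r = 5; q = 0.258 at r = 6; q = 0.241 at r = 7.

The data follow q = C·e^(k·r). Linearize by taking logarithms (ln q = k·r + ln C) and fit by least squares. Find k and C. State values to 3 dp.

k = -0.223, C = 1.090

Taking logs, ln q = k·r + ln C, so regress ln q on r.
Over the data: Σr = 23.0000, Σ(r)² = 123.0000, Σln q = -4.7016, Σr·ln q = -25.4666.
Normal system: [[123.0000, 23.0000]; [23.0000, 5]]·[k, ln C]ᵀ = [-25.4666, -4.7016]ᵀ.
Slope k = (n·Σr·ln q − Σr·Σln q)/(n·Σ(r)² − (Σr)²) = (5·-25.4666 − 23.0000·-4.7016)/86.0000 = -0.22322; ln C = (Σln q − k·Σr)/n = 0.08648, so C = exp(0.08648) = 1.09032.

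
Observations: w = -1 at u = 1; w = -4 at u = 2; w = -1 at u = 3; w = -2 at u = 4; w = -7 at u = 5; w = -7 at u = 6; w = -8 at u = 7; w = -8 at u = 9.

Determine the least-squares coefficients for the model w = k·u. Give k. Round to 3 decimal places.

k = -1.018

From the data, Σu·u = 221.
Right-hand side: Σu·w = -225.
Hence k = -225 / 221 ≈ -1.0181.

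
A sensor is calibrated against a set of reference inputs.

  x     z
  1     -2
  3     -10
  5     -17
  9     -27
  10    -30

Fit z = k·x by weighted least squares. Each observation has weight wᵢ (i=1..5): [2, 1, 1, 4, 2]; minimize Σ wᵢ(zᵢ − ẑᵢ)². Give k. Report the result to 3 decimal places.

k = -3.020

The normal system AᵀWA·[k]ᵀ = AᵀWz is [[560]]·[k]ᵀ = [-1691]ᵀ.
k = (-1691)/560 = -3.01964.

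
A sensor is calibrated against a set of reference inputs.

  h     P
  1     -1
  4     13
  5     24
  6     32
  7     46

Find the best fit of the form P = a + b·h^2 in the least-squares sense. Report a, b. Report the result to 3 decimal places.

a = -1.928, b = 0.974

Sums needed: Σ1 = 5, Σh^2 = 127, Σh^2·h^2 = 4579.
Right-hand side: ΣP = 114, Σh^2·P = 4213.
So AᵀA·[a, b]ᵀ = AᵀP: [[5, 127]; [127, 4579]]·[a, b]ᵀ = [114, 4213]ᵀ.
Δ = 5·4579 − 127² = 6766.
a = (114·4579 − 127·4213)/6766 = -13045/6766; b = (5·4213 − 127·114)/6766 = 6587/6766.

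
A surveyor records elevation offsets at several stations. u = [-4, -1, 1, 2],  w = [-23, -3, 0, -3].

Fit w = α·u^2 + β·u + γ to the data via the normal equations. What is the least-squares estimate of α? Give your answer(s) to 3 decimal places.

α = -1.129

Entries of XᵀX: Σu^2·u^2 = 274, Σu^2·u = -56, Σu^2 = 22, Σu·u = 22, Σu = -2, Σ1 = 4.
And Σu^2·w = -383, Σu·w = 89, Σw = -29.
Normal equations: [[274, -56, 22]; [-56, 22, -2]; [22, -2, 4]]·[α, β, γ]ᵀ = [-383, 89, -29]ᵀ.
Inverting the 3×3 Gram matrix, [α, β, γ]ᵀ = [-149/132, 149/132, -21/44]ᵀ.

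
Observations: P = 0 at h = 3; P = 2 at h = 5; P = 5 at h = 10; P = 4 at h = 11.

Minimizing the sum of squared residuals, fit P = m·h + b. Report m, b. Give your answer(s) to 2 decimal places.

Setting ∂/∂m … = 0 gives: 255·m + 29·b = 104;  29·m + 4·b = 11.
(Σh·h = 255, Σh = 29, Σ1 = 4, Σh·P = 104, ΣP = 11.)
Δ = 255·4 − 29² = 179.
m = (104·4 − 29·11)/179 = 97/179; b = (255·11 − 29·104)/179 = -211/179.

m = 0.54, b = -1.18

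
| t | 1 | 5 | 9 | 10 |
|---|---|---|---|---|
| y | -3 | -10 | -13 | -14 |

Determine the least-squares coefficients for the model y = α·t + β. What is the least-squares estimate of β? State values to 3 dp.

The normal system MᵀM·[α, β]ᵀ = Mᵀy is [[207, 25]; [25, 4]]·[α, β]ᵀ = [-310, -40]ᵀ.
Eliminating β: 4·(row 1) − 25·(row 2) gives 203·α = 4·(-310) − 25·(-40) = -240, so α = -240/203.
Then β = ((-40) − 25·(-240/203))/4 = -530/203.

β = -2.611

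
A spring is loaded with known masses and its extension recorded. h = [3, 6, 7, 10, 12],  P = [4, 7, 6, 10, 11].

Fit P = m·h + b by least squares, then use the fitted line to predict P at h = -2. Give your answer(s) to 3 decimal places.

Setting ∂/∂m … = 0 gives: 338·m + 38·b = 328;  38·m + 5·b = 38.
(Σh·h = 338, Σh = 38, Σ1 = 5, Σh·P = 328, ΣP = 38.)
Eliminating b: 5·(row 1) − 38·(row 2) gives 246·m = 5·328 − 38·38 = 196, so m = 98/123.
Then b = (38 − 38·(98/123))/5 = 190/123.
At h = -2: P̂ = (98/123)·(-2) + (190/123)·(1) = -2/41.

P̂ = -0.049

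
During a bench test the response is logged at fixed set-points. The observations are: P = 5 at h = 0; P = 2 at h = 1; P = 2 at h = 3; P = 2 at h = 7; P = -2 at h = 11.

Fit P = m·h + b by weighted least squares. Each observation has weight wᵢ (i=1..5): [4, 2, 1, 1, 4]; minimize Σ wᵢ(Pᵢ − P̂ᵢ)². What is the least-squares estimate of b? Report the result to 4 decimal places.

b = 4.2642

MᵀWM·[m, b]ᵀ = MᵀWP reads: 544·m + 56·b = -64;  56·m + 12·b = 20.
(Σwᵢ·h·h = 544, Σwᵢ·h = 56, Σwᵢ·1 = 12, Σwᵢ·h·P = -64, Σwᵢ·P = 20.)
Eliminating b: 12·(row 1) − 56·(row 2) gives 3392·m = 12·(-64) − 56·20 = -1888, so m = -59/106.
Then b = (20 − 56·(-59/106))/12 = 226/53.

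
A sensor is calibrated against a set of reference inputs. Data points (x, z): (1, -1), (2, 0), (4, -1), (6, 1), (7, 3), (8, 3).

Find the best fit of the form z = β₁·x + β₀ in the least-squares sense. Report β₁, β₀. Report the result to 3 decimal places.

β₁ = 0.576, β₀ = -1.856

With design matrix A, AᵀA = [[170, 28]; [28, 6]] and Aᵀz = [46, 5]ᵀ.
det = 170·6 − 28² = 236.
β₁ = (46·6 − 28·5)/236 = 34/59; β₀ = (170·5 − 28·46)/236 = -219/118.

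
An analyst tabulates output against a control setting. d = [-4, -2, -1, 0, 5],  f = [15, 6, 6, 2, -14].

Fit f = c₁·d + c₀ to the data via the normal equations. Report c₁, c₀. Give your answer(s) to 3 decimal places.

With design matrix A, AᵀA = [[46, -2]; [-2, 5]] and Aᵀf = [-148, 15]ᵀ.
Determinant 46·5 − (-2)² = 226.
c₁ = ((-148)·5 − (-2)·15)/226 = -355/113; c₀ = (46·15 − (-2)·(-148))/226 = 197/113.

c₁ = -3.142, c₀ = 1.743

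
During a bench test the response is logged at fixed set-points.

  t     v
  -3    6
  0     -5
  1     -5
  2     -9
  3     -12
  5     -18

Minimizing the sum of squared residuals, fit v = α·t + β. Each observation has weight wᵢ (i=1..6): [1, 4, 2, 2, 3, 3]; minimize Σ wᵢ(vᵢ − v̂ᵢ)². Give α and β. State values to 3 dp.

α = -2.823, β = -3.718

Compute the Gram sums: Σwᵢ·t·t = 121, Σwᵢ·t = 27, Σwᵢ·1 = 15.
Right-hand side: Σwᵢ·t·v = -442, Σwᵢ·v = -132.
Normal equations: [[121, 27]; [27, 15]]·[α, β]ᵀ = [-442, -132]ᵀ.
Eliminating β: 15·(row 1) − 27·(row 2) gives 1086·α = 15·(-442) − 27·(-132) = -3066, so α = -511/181.
Then β = ((-132) − 27·(-511/181))/15 = -673/181.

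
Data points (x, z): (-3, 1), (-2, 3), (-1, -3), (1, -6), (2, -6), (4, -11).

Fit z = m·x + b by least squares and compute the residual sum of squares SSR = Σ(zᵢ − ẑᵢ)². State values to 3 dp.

Setting ∂/∂m … = 0 gives: 35·m + 1·b = -68;  1·m + 6·b = -22.
(Σx·x = 35, Σx = 1, Σ1 = 6, Σx·z = -68, Σz = -22.)
det = 35·6 − 1² = 209.
m = ((-68)·6 − 1·(-22))/209 = -386/209; b = (35·(-22) − 1·(-68))/209 = -702/209.
Residuals: -13/11, 557/209, -311/209, -166/209, 20/19, -53/209; SSR = 2616/209.

SSR = 12.517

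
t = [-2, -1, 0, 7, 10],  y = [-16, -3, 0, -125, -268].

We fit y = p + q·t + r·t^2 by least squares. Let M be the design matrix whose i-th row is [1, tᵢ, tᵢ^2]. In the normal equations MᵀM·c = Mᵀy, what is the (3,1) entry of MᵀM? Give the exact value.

154

Row 3 ↔ basis t^2, column 1 ↔ basis 1, so (MᵀM)_{3,1} = Σᵢ t^2 = (4)·(1) + (1)·(1) + (0)·(1) + (49)·(1) + (100)·(1) = 154.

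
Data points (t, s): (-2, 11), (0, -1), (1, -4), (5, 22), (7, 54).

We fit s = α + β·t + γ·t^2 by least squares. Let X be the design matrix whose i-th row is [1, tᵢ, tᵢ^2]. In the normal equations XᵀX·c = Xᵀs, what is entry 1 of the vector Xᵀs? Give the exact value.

82

Entry 1 ↔ basis 1, so (Xᵀs)_{1} = Σᵢ sᵢ = (1)·(11) + (1)·(-1) + (1)·(-4) + (1)·(22) + (1)·(54) = 82.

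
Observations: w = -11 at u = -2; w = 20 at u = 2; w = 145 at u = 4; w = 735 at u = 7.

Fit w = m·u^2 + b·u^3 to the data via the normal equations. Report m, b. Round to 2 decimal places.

The normal system AᵀA·[m, b]ᵀ = Aᵀw is [[2689, 17831]; [17831, 121873]]·[m, b]ᵀ = [38371, 261633]ᵀ.
Eliminating b: 121873·(row 1) − 17831·(row 2) gives 9771936·m = 121873·38371 − 17831·261633 = 11210860, so m = 2802715/2442984.
Then b = (261633 − 17831·(2802715/2442984))/121873 = 4834459/2442984.

m = 1.15, b = 1.98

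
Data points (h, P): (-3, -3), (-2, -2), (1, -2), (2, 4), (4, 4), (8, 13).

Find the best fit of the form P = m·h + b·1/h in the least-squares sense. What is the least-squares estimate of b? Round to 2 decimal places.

With design matrix X, XᵀX = [[98, 6]; [6, 973/576]] and XᵀP = [139, 37/8]ᵀ.
Determinant 98·(973/576) − 6² = 37309/288.
m = (139·(973/576) − 6·(37/8))/(37309/288) = 119263/74618; b = (98·(37/8) − 6·139)/(37309/288) = -109656/37309.

b = -2.94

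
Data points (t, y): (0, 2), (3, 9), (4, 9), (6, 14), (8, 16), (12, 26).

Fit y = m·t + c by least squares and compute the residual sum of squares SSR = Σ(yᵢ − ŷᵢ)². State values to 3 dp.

SSR = 4.922

Setting ∂/∂m … = 0 gives: 269·m + 33·c = 587;  33·m + 6·c = 76.
Δ = 269·6 − 33² = 525.
m = (587·6 − 33·76)/525 = 338/175; c = (269·76 − 33·587)/525 = 1073/525.
Residuals: -23/525, 122/105, -404/525, 193/525, -157/105, 409/525; SSR = 2584/525.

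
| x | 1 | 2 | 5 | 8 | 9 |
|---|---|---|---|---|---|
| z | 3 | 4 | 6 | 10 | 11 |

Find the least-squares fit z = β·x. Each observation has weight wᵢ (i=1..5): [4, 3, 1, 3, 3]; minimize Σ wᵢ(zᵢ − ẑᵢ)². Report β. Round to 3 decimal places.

β = 1.267

With design matrix A, AᵀWA = [[476]] and AᵀWz = [603]ᵀ.
β = 603/476 = 1.26681.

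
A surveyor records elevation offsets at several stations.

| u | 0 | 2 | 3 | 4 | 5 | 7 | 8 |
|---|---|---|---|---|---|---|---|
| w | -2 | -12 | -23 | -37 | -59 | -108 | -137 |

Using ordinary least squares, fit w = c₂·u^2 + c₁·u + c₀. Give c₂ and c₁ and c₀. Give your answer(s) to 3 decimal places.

Entries of MᵀM: Σu^2·u^2 = 7475, Σu^2·u = 1079, Σu^2 = 167, Σu·u = 167, Σu = 29, Σ1 = 7.
And Σu^2·w = -16382, Σu·w = -2388, Σw = -378.
Solving the 3×3 system (Gaussian elimination) gives c₂ = -46943/23961, c₁ = -32488/23961, c₀ = -1875/1141.

c₂ = -1.959, c₁ = -1.356, c₀ = -1.643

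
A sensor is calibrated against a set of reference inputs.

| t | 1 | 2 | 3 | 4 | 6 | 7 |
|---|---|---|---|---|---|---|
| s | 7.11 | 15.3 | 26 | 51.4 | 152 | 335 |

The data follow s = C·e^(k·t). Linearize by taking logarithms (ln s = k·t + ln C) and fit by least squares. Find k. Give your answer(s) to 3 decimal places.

k = 0.622

Linearized form: ln s = k·t + ln C. From the 6 transformed points,
XᵀX = [[115.0000, 23.0000]; [23.0000, 6]], rhs = [103.7922, 22.7251]ᵀ  (here Σt = 23.0000, Σ(t)² = 115.0000, Σln s = 22.7251, Σt·ln s = 103.7922).
Δ = 115.0000·6 − (23.0000)² = 161.0000; k = (103.7922·6 − 23.0000·22.7251)/161.0000 = 0.62159, ln C = (115.0000·22.7251 − 23.0000·103.7922)/161.0000 = 1.40475.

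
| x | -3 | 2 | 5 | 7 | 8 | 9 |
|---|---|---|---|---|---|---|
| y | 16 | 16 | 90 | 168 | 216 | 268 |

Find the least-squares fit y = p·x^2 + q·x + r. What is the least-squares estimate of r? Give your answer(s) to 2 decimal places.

r = -1.30

The normal equations are: 13780·p + 1690·q + 232·r = 46222;  1690·p + 232·q + 28·r = 5750;  232·p + 28·q + 6·r = 774.
Inverting the 3×3 Gram matrix, [p, q, r]ᵀ = [264485/88869, 289849/88869, -38427/29623]ᵀ.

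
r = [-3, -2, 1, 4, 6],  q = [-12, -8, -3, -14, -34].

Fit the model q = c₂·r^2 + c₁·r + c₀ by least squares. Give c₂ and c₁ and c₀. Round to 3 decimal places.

c₂ = -0.972, c₁ = 0.617, c₀ = -2.115

Normal-equation sums: Σr^2·r^2 = 1650, Σr^2·r = 246, Σr^2 = 66, Σr·r = 66, Σr = 6, Σ1 = 5.
Right-hand side: Σr^2·q = -1591, Σr·q = -211, Σq = -71.
Normal equations: [[1650, 246, 66]; [246, 66, 6]; [66, 6, 5]]·[c₂, c₁, c₀]ᵀ = [-1591, -211, -71]ᵀ.
Solving the 3×3 system (Gaussian elimination) gives c₂ = -2425/2496, c₁ = 513/832, c₀ = -55/26.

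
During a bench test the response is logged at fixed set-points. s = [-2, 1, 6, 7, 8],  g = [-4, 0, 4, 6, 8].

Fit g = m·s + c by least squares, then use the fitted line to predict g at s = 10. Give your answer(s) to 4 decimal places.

Forming XᵀX = [[154, 20]; [20, 5]] and Xᵀg = [138, 14]ᵀ gives XᵀX·[m, c]ᵀ = Xᵀg.
det = 154·5 − 20² = 370.
m = (138·5 − 20·14)/370 = 41/37; c = (154·14 − 20·138)/370 = -302/185.
At s = 10: ĝ = (41/37)·(10) + (-302/185)·(1) = 1748/185.

ĝ = 9.4486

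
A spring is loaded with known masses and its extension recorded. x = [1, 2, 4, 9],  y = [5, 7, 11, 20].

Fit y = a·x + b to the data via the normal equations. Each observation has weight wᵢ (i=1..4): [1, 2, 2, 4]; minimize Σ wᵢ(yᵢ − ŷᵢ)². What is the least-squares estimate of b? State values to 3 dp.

b = 3.344

AᵀWA·[a, b]ᵀ = AᵀWy reads: 365·a + 49·b = 841;  49·a + 9·b = 121.
(Σwᵢ·x·x = 365, Σwᵢ·x = 49, Σwᵢ·1 = 9, Σwᵢ·x·y = 841, Σwᵢ·y = 121.)
Eliminating b: 9·(row 1) − 49·(row 2) gives 884·a = 9·841 − 49·121 = 1640, so a = 410/221.
Then b = (121 − 49·(410/221))/9 = 739/221.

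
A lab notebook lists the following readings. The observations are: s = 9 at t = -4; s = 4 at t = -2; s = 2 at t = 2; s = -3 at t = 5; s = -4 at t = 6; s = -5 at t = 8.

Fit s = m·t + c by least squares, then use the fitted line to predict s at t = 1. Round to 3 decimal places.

ŝ = 2.202

With design matrix X, XᵀX = [[149, 15]; [15, 6]] and Xᵀs = [-119, 3]ᵀ.
Eliminating c: 6·(row 1) − 15·(row 2) gives 669·m = 6·(-119) − 15·3 = -759, so m = -253/223.
Then c = (3 − 15·(-253/223))/6 = 744/223.
At t = 1: ŝ = (-253/223)·(1) + (744/223)·(1) = 491/223.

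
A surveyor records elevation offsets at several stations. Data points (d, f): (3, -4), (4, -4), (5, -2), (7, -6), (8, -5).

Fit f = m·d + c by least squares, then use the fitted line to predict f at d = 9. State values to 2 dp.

Entries of AᵀA: Σd·d = 163, Σd = 27, Σ1 = 5.
Right-hand side: Σd·f = -120, Σf = -21.
Normal equations: [[163, 27]; [27, 5]]·[m, c]ᵀ = [-120, -21]ᵀ.
Δ = 163·5 − 27² = 86.
m = ((-120)·5 − 27·(-21))/86 = -33/86; c = (163·(-21) − 27·(-120))/86 = -183/86.
At d = 9: f̂ = (-33/86)·(9) + (-183/86)·(1) = -240/43.

f̂ = -5.58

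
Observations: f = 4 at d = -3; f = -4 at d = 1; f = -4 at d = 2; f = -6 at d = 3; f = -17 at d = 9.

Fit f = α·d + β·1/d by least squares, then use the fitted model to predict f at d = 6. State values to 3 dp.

f̂ = -11.069

Sums needed: Σd·d = 104, Σd·1/d = 5, Σ1/d·1/d = 481/324.
For Aᵀf: Σd·f = -195, Σ1/d·f = -101/9.
So AᵀA·[α, β]ᵀ = Aᵀf: [[104, 5]; [5, 481/324]]·[α, β]ᵀ = [-195, -101/9]ᵀ.
Determinant 104·(481/324) − 5² = 10481/81.
α = ((-195)·(481/324) − 5·(-101/9))/(10481/81) = -75615/41924; β = (104·(-101/9) − 5·(-195))/(10481/81) = -15561/10481.
At d = 6: f̂ = (-75615/41924)·(6) + (-15561/10481)·(1/6) = -116016/10481.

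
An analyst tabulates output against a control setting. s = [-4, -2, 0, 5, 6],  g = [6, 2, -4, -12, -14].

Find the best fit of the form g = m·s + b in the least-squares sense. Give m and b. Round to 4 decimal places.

Compute the Gram sums: Σs·s = 81, Σs = 5, Σ1 = 5.
Moment sums: Σs·g = -172, Σg = -22.
AᵀA·[m, b]ᵀ = Aᵀg becomes [[81, 5]; [5, 5]]·[m, b]ᵀ = [-172, -22]ᵀ.
det = 81·5 − 5² = 380.
m = ((-172)·5 − 5·(-22))/380 = -75/38; b = (81·(-22) − 5·(-172))/380 = -461/190.

m = -1.9737, b = -2.4263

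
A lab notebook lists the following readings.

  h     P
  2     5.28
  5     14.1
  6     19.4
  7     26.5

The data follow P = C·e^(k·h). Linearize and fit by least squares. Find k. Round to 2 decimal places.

k = 0.32

With ln Pᵢ as the transformed response and hᵢ as the regressor:
Σh = 20.0000, Σ(h)² = 114.0000, Σln P = 10.5525, Σh·ln P = 57.2904.
Normal system: [[114.0000, 20.0000]; [20.0000, 4]]·[k, ln C]ᵀ = [57.2904, 10.5525]ᵀ.
Δ = 114.0000·4 − (20.0000)² = 56.0000; k = (57.2904·4 − 20.0000·10.5525)/56.0000 = 0.32341, ln C = (114.0000·10.5525 − 20.0000·57.2904)/56.0000 = 1.02106.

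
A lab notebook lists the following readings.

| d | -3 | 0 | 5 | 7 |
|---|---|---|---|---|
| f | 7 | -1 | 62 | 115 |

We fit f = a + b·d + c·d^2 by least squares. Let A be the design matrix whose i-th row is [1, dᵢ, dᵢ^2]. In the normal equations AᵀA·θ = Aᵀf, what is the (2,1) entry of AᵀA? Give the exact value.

9

Row 2 ↔ basis d, column 1 ↔ basis 1, so (AᵀA)_{2,1} = Σᵢ d = (-3)·(1) + (0)·(1) + (5)·(1) + (7)·(1) = 9.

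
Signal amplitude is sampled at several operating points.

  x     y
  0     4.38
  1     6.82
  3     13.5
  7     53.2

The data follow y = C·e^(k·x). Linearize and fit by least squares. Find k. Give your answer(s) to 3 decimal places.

Taking logs, ln y = k·x + ln C, so regress ln y on x.
Σx = 11.0000, Σ(x)² = 59.0000, Σln y = 9.9737, Σx·ln y = 37.5463.
Equations: 59.0000·k + 11.0000·ln C = 37.5463;  11.0000·k + 4·ln C = 9.9737.
Slope k = (n·Σx·ln y − Σx·Σln y)/(n·Σ(x)² − (Σx)²) = (4·37.5463 − 11.0000·9.9737)/115.0000 = 0.35196; ln C = (Σln y − k·Σx)/n = 1.52553.

k = 0.352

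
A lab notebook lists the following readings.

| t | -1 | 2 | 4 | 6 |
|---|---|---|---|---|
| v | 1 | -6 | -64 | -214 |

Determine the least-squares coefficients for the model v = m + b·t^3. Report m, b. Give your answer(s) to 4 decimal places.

AᵀA·[m, b]ᵀ = Aᵀv reads: 4·m + 287·b = -283;  287·m + 50817·b = -50369.
det = 4·50817 − 287² = 120899.
m = ((-283)·50817 − 287·(-50369))/120899 = 74692/120899; b = (4·(-50369) − 287·(-283))/120899 = -120255/120899.

m = 0.6178, b = -0.9947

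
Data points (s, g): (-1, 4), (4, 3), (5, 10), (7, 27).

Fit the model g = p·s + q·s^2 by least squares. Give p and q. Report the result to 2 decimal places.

p = -3.10, q = 1.00

Compute the Gram sums: Σs·s = 91, Σs·s^2 = 531, Σs^2·s^2 = 3283.
Moment sums: Σs·g = 247, Σs^2·g = 1625.
Eliminating q: 3283·(row 1) − 531·(row 2) gives 16792·p = 3283·247 − 531·1625 = -51974, so p = -25987/8396.
Then q = (1625 − 531·(-25987/8396))/3283 = 8359/8396.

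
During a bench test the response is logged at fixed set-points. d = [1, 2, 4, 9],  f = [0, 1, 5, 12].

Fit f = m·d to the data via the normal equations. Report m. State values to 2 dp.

m = 1.27

Setting ∂/∂m … = 0 gives: 102·m = 130.
(Σd·d = 102, Σd·f = 130.)
Hence m = 130 / 102 ≈ 1.27451.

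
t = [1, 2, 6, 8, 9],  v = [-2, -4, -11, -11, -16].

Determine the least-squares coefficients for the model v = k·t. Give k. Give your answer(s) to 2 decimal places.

From the data, Σt·t = 186.
Moment sums: Σt·v = -308.
Normal equations: [[186]]·[k]ᵀ = [-308]ᵀ.
Hence k = -308 / 186 ≈ -1.65591.

k = -1.66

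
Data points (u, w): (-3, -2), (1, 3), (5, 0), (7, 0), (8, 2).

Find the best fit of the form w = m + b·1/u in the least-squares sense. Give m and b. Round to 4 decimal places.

Sums needed: Σ1 = 5, Σ1/u = 953/840, Σ1/u·1/u = 837649/705600.
And Σw = 3, Σ1/u·w = 47/12.
Δ = 5·(837649/705600) − (953/840)² = 820009/176400.
m = (3·(837649/705600) − (953/840)·(47/12))/(820009/176400) = -622423/3280036; b = (5·(47/12) − (953/840)·3)/(820009/176400) = 2854110/820009.

m = -0.1898, b = 3.4806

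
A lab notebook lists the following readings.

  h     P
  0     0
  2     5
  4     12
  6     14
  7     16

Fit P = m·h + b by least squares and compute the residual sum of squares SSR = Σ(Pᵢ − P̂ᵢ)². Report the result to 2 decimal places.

SSR = 5.87

Forming MᵀM = [[105, 19]; [19, 5]] and MᵀP = [254, 47]ᵀ gives MᵀM·[m, b]ᵀ = MᵀP.
Δ = 105·5 − 19² = 164.
m = (254·5 − 19·47)/164 = 377/164; b = (105·47 − 19·254)/164 = 109/164.
Residuals: -109/164, -43/164, 351/164, -75/164, -31/41; SSR = 963/164.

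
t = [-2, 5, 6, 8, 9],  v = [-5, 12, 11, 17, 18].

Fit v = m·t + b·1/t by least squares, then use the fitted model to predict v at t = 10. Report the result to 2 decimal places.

v̂ = 20.35

With design matrix A, AᵀA = [[210, 5]; [5, 44809/129600]] and Aᵀv = [434, 1303/120]ᵀ.
Eliminating b: (44809/129600)·(row 1) − 5·(row 2) gives (205663/4320)·m = (44809/129600)·434 − 5·(1303/120) = 6205453/64800, so m = 6205453/3084945.
Then b = ((1303/120) − 5·(6205453/3084945))/(44809/129600) = 476280/205663.
At t = 10: v̂ = (6205453/3084945)·(10) + (476280/205663)·(1/10) = 12553790/616989.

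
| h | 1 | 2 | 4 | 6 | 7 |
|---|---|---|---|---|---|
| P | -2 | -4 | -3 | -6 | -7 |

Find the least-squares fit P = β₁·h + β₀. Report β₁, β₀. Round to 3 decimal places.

β₁ = -0.731, β₀ = -1.477

Compute the Gram sums: Σh·h = 106, Σh = 20, Σ1 = 5.
For XᵀP: Σh·P = -107, ΣP = -22.
Normal equations: [[106, 20]; [20, 5]]·[β₁, β₀]ᵀ = [-107, -22]ᵀ.
det = 106·5 − 20² = 130.
β₁ = ((-107)·5 − 20·(-22))/130 = -19/26; β₀ = (106·(-22) − 20·(-107))/130 = -96/65.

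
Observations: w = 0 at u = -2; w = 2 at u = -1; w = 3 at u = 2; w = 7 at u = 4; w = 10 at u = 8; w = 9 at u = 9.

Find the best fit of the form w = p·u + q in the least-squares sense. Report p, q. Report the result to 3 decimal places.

Forming MᵀM = [[170, 20]; [20, 6]] and Mᵀw = [193, 31]ᵀ gives MᵀM·[p, q]ᵀ = Mᵀw.
det = 170·6 − 20² = 620.
p = (193·6 − 20·31)/620 = 269/310; q = (170·31 − 20·193)/620 = 141/62.

p = 0.868, q = 2.274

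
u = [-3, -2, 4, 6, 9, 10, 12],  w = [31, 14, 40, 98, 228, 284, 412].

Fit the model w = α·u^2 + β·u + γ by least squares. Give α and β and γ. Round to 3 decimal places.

Sums needed: Σu^2·u^2 = 38946, Σu^2·u = 3702, Σu^2 = 390, Σu·u = 390, Σu = 36, Σ1 = 7.
Right-hand side: Σu^2·w = 110699, Σu·w = 10463, Σw = 1107.
So AᵀA·[α, β, γ]ᵀ = Aᵀw: [[38946, 3702, 390]; [3702, 390, 36]; [390, 36, 7]]·[α, β, γ]ᵀ = [110699, 10463, 1107]ᵀ.
Row-reducing yields α = 126501/42112, β = -200827/126336, γ = -21963/21056.

α = 3.004, β = -1.590, γ = -1.043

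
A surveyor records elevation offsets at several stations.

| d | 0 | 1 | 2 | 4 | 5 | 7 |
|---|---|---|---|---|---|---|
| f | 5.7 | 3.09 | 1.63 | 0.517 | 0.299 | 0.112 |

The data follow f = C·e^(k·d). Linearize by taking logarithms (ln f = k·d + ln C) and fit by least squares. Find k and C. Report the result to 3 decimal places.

k = -0.565, C = 5.326

With ln fᵢ as the transformed response and dᵢ as the regressor:
Σd = 19.0000, Σ(d)² = 95.0000, Σln f = -0.6991, Σd·ln f = -21.8949.
Equations: 95.0000·k + 19.0000·ln C = -21.8949;  19.0000·k + 6·ln C = -0.6991.
Solving (det = 209.0000): k = -0.56501, ln C = 1.67269, so C = exp(1.67269) = 5.32646.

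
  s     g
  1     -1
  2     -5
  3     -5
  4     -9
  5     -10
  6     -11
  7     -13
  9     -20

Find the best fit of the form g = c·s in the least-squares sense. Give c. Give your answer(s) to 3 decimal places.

Setting ∂/∂c … = 0 gives: 221·c = -449.
c = (-449)/221 = -2.03167.

c = -2.032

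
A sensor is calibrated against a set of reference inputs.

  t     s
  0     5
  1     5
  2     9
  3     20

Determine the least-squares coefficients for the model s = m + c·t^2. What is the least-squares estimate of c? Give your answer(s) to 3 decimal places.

c = 1.724

The normal system MᵀM·[m, c]ᵀ = Mᵀs is [[4, 14]; [14, 98]]·[m, c]ᵀ = [39, 221]ᵀ.
Determinant 4·98 − 14² = 196.
m = (39·98 − 14·221)/196 = 26/7; c = (4·221 − 14·39)/196 = 169/98.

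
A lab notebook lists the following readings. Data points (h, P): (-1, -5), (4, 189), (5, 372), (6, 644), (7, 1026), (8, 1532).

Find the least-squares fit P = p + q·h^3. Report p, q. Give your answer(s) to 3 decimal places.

The normal equations are: 6·p + 1259·q = 3758;  1259·p + 446171·q = 1334007.
(Σ1 = 6, Σh^3 = 1259, Σh^3·h^3 = 446171, ΣP = 3758, Σh^3·P = 1334007.)
det = 6·446171 − 1259² = 1091945.
p = (3758·446171 − 1259·1334007)/1091945 = -560839/218389; q = (6·1334007 − 1259·3758)/1091945 = 654544/218389.

p = -2.568, q = 2.997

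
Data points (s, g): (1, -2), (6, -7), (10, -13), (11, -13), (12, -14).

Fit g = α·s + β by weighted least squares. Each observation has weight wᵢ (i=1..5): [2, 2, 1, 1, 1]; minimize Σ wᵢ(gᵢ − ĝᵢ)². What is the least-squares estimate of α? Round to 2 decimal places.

From the data, Σwᵢ·s·s = 439, Σwᵢ·s = 47, Σwᵢ·1 = 7.
And Σwᵢ·s·g = -529, Σwᵢ·g = -58.
Eliminating β: 7·(row 1) − 47·(row 2) gives 864·α = 7·(-529) − 47·(-58) = -977, so α = -977/864.
Then β = ((-58) − 47·(-977/864))/7 = -599/864.

α = -1.13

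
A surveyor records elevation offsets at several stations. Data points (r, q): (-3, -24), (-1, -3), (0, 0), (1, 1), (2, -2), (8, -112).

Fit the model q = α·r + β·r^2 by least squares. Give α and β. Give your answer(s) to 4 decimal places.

Compute the Gram sums: Σr·r = 79, Σr·r^2 = 493, Σr^2·r^2 = 4195.
Moment sums: Σr·q = -824, Σr^2·q = -7394.
So XᵀX·[α, β]ᵀ = Xᵀq: [[79, 493]; [493, 4195]]·[α, β]ᵀ = [-824, -7394]ᵀ.
Δ = 79·4195 − 493² = 88356.
α = ((-824)·4195 − 493·(-7394))/88356 = 31427/14726; β = (79·(-7394) − 493·(-824))/88356 = -29649/14726.

α = 2.1341, β = -2.0134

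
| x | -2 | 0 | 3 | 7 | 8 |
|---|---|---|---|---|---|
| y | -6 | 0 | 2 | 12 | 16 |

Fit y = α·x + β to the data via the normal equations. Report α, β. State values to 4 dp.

α = 2.0481, β = -1.7540

Compute the Gram sums: Σx·x = 126, Σx = 16, Σ1 = 5.
For Mᵀy: Σx·y = 230, Σy = 24.
MᵀM·[α, β]ᵀ = Mᵀy becomes [[126, 16]; [16, 5]]·[α, β]ᵀ = [230, 24]ᵀ.
Determinant 126·5 − 16² = 374.
α = (230·5 − 16·24)/374 = 383/187; β = (126·24 − 16·230)/374 = -328/187.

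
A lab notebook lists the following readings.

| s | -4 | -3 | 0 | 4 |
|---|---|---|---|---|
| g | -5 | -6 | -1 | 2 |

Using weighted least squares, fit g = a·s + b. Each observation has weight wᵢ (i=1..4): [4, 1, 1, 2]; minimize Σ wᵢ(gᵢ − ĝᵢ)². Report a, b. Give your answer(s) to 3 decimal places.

Setting ∂/∂a … = 0 gives: 105·a + (-11)·b = 114;  (-11)·a + 8·b = -23.
(Σwᵢ·s·s = 105, Σwᵢ·s = -11, Σwᵢ·1 = 8, Σwᵢ·s·g = 114, Σwᵢ·g = -23.)
Δ = 105·8 − (-11)² = 719.
a = (114·8 − (-11)·(-23))/719 = 659/719; b = (105·(-23) − (-11)·114)/719 = -1161/719.

a = 0.917, b = -1.615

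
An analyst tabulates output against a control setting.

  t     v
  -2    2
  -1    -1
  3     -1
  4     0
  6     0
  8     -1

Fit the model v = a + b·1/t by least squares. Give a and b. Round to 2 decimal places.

Entries of AᵀA: Σ1 = 6, Σ1/t = -5/8, Σ1/t·1/t = 845/576.
And Σv = -1, Σ1/t·v = -11/24.
AᵀA·[a, b]ᵀ = Aᵀv becomes [[6, -5/8]; [-5/8, 845/576]]·[a, b]ᵀ = [-1, -11/24]ᵀ.
Eliminating b: (845/576)·(row 1) − (-5/8)·(row 2) gives (1615/192)·a = (845/576)·(-1) − (-5/8)·(-11/24) = -505/288, so a = -202/969.
Then b = ((-11/24) − (-5/8)·(-202/969))/(845/576) = -648/1615.

a = -0.21, b = -0.40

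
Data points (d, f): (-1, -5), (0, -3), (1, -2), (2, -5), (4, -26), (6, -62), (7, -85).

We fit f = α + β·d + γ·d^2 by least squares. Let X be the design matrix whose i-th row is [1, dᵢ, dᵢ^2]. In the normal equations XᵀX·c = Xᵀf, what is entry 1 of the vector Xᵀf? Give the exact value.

Entry 1 ↔ basis 1, so (Xᵀf)_{1} = Σᵢ fᵢ = (1)·(-5) + (1)·(-3) + (1)·(-2) + (1)·(-5) + (1)·(-26) + (1)·(-62) + (1)·(-85) = -188.

-188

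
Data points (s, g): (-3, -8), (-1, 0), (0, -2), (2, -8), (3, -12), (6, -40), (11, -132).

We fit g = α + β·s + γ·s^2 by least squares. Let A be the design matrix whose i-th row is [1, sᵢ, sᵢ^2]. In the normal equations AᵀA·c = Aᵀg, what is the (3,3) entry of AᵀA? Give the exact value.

Row 3 ↔ basis s^2, column 3 ↔ basis s^2, so (AᵀA)_{3,3} = Σᵢ (s^2)·(s^2) = (9)·(9) + (1)·(1) + (0)·(0) + (4)·(4) + (9)·(9) + (36)·(36) + (121)·(121) = 16116.

16116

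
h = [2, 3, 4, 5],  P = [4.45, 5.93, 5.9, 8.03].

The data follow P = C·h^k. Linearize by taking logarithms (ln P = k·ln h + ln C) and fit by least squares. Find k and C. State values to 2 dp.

k = 0.57, C = 3.00

With ln Pᵢ as the transformed response and ln hᵢ as the regressor:
XᵀX = [[6.1995, 4.7875]; [4.7875, 4]], rhs = [8.8037, 7.1311]ᵀ  (here Σln h = 4.7875, Σ(ln h)² = 6.1995, Σln P = 7.1311, Σln h·ln P = 8.8037).
Δ = 6.1995·4 − (4.7875)² = 1.8779; k = (8.8037·4 − 4.7875·7.1311)/1.8779 = 0.57242, ln C = (6.1995·7.1311 − 4.7875·8.8037)/1.8779 = 1.09765, so C = exp(1.09765) = 2.99712.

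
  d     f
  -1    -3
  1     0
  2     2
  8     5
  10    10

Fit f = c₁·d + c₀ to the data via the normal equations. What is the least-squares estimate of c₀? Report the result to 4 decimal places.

c₀ = -1.2444

Entries of MᵀM: Σd·d = 170, Σd = 20, Σ1 = 5.
And Σd·f = 147, Σf = 14.
So MᵀM·[c₁, c₀]ᵀ = Mᵀf: [[170, 20]; [20, 5]]·[c₁, c₀]ᵀ = [147, 14]ᵀ.
det = 170·5 − 20² = 450.
c₁ = (147·5 − 20·14)/450 = 91/90; c₀ = (170·14 − 20·147)/450 = -56/45.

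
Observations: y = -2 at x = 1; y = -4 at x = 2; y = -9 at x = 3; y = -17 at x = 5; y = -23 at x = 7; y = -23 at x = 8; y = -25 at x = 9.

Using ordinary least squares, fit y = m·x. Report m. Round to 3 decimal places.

m = -2.970

The normal equations are: 233·m = -692.
m = (-692)/233 = -2.96996.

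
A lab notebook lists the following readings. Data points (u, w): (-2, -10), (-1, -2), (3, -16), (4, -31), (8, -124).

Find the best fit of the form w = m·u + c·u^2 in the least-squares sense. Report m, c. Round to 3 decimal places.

The normal system MᵀM·[m, c]ᵀ = Mᵀw is [[94, 594]; [594, 4450]]·[m, c]ᵀ = [-1142, -8618]ᵀ.
Eliminating c: 4450·(row 1) − 594·(row 2) gives 65464·m = 4450·(-1142) − 594·(-8618) = 37192, so m = 4649/8183.
Then c = ((-8618) − 594·(4649/8183))/4450 = -16468/8183.

m = 0.568, c = -2.012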